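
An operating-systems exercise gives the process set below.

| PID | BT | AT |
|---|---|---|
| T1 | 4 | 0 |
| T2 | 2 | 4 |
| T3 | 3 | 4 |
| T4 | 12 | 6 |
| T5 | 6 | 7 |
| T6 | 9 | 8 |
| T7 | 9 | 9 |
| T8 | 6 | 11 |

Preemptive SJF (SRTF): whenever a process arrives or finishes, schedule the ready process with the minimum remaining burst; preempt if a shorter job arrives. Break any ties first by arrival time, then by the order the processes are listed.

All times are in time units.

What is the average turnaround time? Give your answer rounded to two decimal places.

Timeline: | T1 0-4 | T2 4-6 | T3 6-9 | T5 9-15 | T8 15-21 | T6 21-30 | T7 30-39 | T4 39-51 |
Completion: T1=4  T2=6  T3=9  T4=51  T5=15  T6=30  T7=39  T8=21
Turnaround (C−A): T1=4  T2=2  T3=5  T4=45  T5=8  T6=22  T7=30  T8=10
Turnaround times: T1=4, T2=2, T3=5, T4=45, T5=8, T6=22, T7=30, T8=10
Average turnaround = (4+2+5+45+8+22+30+10) / 8 = 126/8 = 15.75

15.75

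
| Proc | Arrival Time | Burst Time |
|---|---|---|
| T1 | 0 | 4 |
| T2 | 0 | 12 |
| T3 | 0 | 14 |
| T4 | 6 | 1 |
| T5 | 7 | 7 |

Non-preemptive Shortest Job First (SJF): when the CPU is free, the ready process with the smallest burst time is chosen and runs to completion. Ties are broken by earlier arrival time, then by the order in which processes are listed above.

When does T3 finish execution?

Timeline: | T1 0-4 | T2 4-16 | T4 16-17 | T5 17-24 | T3 24-38 |
Completion: T1=4  T2=16  T3=38  T4=17  T5=24
Turnaround (C−A): T1=4  T2=16  T3=38  T4=11  T5=17

38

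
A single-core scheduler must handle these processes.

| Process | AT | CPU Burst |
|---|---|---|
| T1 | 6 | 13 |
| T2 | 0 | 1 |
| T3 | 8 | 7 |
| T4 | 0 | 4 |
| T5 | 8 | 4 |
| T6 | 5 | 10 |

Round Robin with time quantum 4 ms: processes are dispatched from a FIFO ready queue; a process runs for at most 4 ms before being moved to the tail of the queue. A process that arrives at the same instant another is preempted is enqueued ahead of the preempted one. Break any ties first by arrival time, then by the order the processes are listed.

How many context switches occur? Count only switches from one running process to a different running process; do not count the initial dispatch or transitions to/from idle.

10

Schedule: | T2 0-1 | T4 1-5 | T6 5-9 | T1 9-13 | T3 13-17 | T5 17-21 | T6 21-25 | T1 25-29 | T3 29-32 | T6 32-34 | T1 34-39 |
Completion: T1=39  T2=1  T3=32  T4=5  T5=21  T6=34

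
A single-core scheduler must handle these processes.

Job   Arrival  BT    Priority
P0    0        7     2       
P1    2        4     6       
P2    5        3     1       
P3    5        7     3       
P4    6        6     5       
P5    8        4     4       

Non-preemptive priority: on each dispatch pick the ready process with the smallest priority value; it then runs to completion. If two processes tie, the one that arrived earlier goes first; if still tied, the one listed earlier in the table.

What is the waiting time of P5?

9

Timeline: | P0 0-7 | P2 7-10 | P3 10-17 | P5 17-21 | P4 21-27 | P1 27-31 |
Completion: P0=7  P1=31  P2=10  P3=17  P4=27  P5=21
Waiting(P5) = turnaround − burst = 13 − 4 = 9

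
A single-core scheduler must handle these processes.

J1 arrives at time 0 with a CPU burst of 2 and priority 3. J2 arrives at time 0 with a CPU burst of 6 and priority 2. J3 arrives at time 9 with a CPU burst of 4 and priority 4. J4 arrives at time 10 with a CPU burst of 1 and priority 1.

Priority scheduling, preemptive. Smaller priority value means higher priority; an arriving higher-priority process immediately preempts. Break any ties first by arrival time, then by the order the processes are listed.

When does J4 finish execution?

11

Gantt: | J2 0-6 | J1 6-8 | idle 8-9 | J3 9-10 | J4 10-11 | J3 11-14 |
Completion: J1=8  J2=6  J3=14  J4=11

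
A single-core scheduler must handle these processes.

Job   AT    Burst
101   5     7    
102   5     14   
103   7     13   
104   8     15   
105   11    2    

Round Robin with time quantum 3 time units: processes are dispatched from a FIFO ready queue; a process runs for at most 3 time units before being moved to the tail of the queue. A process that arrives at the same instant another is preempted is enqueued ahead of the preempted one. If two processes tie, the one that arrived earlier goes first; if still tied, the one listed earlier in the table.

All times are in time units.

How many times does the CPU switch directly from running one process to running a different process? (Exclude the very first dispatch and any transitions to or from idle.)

18

Gantt: | idle 0-5 | 101 5-8 | 102 8-11 | 103 11-14 | 104 14-17 | 101 17-20 | 105 20-22 | 102 22-25 | 103 25-28 | 104 28-31 | 101 31-32 | 102 32-35 | 103 35-38 | 104 38-41 | 102 41-44 | 103 44-47 | 104 47-50 | 102 50-52 | 103 52-53 | 104 53-56 |
Completion: 101=32  102=52  103=53  104=56  105=22
Turnaround (C−A): 101=27  102=47  103=46  104=48  105=11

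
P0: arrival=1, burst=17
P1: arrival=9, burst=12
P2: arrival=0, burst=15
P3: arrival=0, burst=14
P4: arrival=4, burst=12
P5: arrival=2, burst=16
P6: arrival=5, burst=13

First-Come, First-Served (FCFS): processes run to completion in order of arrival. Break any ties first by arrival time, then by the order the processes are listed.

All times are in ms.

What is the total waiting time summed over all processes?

Gantt: | P2 0-15 | P3 15-29 | P0 29-46 | P5 46-62 | P4 62-74 | P6 74-87 | P1 87-99 |
Completion: P0=46  P1=99  P2=15  P3=29  P4=74  P5=62  P6=87
Waiting = turnaround − burst: P0=28, P1=78, P2=0, P3=15, P4=58, P5=44, P6=69
Total waiting = 28 + 78 + 0 + 15 + 58 + 44 + 69 = 292

292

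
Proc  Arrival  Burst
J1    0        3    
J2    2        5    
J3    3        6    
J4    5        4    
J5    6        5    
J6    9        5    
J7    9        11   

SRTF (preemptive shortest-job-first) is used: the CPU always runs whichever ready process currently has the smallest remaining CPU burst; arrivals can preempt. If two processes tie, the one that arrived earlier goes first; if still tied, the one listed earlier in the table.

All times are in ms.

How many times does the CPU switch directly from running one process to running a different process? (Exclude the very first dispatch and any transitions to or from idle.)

6

Timeline: | J1 0-3 | J2 3-8 | J4 8-12 | J5 12-17 | J6 17-22 | J3 22-28 | J7 28-39 |
Completion: J1=3  J2=8  J3=28  J4=12  J5=17  J6=22  J7=39
Turnaround (C−A): J1=3  J2=6  J3=25  J4=7  J5=11  J6=13  J7=30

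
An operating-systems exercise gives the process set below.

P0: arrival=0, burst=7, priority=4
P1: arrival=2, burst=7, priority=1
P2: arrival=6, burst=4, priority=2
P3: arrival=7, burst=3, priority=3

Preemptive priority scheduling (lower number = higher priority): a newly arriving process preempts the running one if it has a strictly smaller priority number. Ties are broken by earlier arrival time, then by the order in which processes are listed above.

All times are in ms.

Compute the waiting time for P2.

Schedule: | P0 0-2 | P1 2-9 | P2 9-13 | P3 13-16 | P0 16-21 |
Completion: P0=21  P1=9  P2=13  P3=16
Turnaround (C−A): P0=21  P1=7  P2=7  P3=9
Waiting(P2) = turnaround − burst = 7 − 4 = 3

3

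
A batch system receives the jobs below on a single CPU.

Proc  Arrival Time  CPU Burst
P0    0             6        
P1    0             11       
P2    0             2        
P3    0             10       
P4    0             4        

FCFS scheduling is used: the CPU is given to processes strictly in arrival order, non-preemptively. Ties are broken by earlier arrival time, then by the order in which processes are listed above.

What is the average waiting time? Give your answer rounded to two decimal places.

14.20

Timeline: | P0 0-6 | P1 6-17 | P2 17-19 | P3 19-29 | P4 29-33 |
Completion: P0=6  P1=17  P2=19  P3=29  P4=33
Waiting times: P0=0, P1=6, P2=17, P3=19, P4=29
Average waiting = (0+6+17+19+29) / 5 = 71/5 = 14.20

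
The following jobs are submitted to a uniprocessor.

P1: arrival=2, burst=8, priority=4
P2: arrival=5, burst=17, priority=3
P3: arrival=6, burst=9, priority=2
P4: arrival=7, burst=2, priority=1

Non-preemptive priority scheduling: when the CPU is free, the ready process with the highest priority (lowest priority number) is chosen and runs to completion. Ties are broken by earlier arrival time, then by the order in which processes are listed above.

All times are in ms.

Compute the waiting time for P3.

6

Timeline: | idle 0-2 | P1 2-10 | P4 10-12 | P3 12-21 | P2 21-38 |
Completion: P1=10  P2=38  P3=21  P4=12
Turnaround (C−A): P1=8  P2=33  P3=15  P4=5
Waiting(P3) = turnaround − burst = 15 − 9 = 6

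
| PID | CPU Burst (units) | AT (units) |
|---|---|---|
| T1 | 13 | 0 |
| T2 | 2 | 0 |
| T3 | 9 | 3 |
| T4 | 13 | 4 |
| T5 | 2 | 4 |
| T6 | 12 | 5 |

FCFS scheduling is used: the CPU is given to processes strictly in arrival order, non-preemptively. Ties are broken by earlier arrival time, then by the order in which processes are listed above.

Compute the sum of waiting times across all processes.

112

Schedule: | T1 0-13 | T2 13-15 | T3 15-24 | T4 24-37 | T5 37-39 | T6 39-51 |
Completion: T1=13  T2=15  T3=24  T4=37  T5=39  T6=51
Waiting = turnaround − burst: T1=0, T2=13, T3=12, T4=20, T5=33, T6=34
Total waiting = 0 + 13 + 12 + 20 + 33 + 34 = 112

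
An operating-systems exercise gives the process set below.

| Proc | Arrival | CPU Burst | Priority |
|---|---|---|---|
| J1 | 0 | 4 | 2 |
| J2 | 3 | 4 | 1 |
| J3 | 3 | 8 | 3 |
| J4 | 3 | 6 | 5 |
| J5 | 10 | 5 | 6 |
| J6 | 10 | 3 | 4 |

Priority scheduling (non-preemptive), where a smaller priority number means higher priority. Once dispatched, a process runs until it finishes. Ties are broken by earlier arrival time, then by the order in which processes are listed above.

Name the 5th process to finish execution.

J4

Gantt: | J1 0-4 | J2 4-8 | J3 8-16 | J6 16-19 | J4 19-25 | J5 25-30 |
Completion: J1=4  J2=8  J3=16  J4=25  J5=30  J6=19
Turnaround (C−A): J1=4  J2=5  J3=13  J4=22  J5=20  J6=9
Finish order: J1 → J2 → J3 → J6 → J4 → J5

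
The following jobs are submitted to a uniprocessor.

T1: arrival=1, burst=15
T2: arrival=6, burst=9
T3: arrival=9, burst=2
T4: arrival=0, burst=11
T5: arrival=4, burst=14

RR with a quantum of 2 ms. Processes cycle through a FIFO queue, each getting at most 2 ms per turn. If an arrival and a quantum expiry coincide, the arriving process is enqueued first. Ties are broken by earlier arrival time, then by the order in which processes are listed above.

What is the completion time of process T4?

Gantt: | T4 0-2 | T1 2-4 | T4 4-6 | T5 6-8 | T1 8-10 | T2 10-12 | T4 12-14 | T5 14-16 | T3 16-18 | T1 18-20 | T2 20-22 | T4 22-24 | T5 24-26 | T1 26-28 | T2 28-30 | T4 30-32 | T5 32-34 | T1 34-36 | T2 36-38 | T4 38-39 | T5 39-41 | T1 41-43 | T2 43-44 | T5 44-46 | T1 46-48 | T5 48-50 | T1 50-51 |
Completion: T1=51  T2=44  T3=18  T4=39  T5=50
Turnaround (C−A): T1=50  T2=38  T3=9  T4=39  T5=46

39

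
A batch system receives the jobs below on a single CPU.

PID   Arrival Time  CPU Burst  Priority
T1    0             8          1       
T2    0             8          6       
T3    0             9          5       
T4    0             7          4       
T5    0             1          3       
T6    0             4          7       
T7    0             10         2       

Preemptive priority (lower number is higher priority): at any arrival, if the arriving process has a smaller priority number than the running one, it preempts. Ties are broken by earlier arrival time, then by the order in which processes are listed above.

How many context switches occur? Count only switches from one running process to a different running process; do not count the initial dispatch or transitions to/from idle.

6

Gantt: | T1 0-8 | T7 8-18 | T5 18-19 | T4 19-26 | T3 26-35 | T2 35-43 | T6 43-47 |
Completion: T1=8  T2=43  T3=35  T4=26  T5=19  T6=47  T7=18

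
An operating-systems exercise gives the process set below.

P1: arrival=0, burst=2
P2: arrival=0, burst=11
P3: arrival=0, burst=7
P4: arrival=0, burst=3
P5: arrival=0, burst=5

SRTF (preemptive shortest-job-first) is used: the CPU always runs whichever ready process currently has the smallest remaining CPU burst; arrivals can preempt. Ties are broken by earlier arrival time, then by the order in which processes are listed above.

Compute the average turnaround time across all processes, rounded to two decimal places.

Timeline: | P1 0-2 | P4 2-5 | P5 5-10 | P3 10-17 | P2 17-28 |
Completion: P1=2  P2=28  P3=17  P4=5  P5=10
Turnaround (C−A): P1=2  P2=28  P3=17  P4=5  P5=10
Turnaround times: P1=2, P2=28, P3=17, P4=5, P5=10
Average turnaround = (2+28+17+5+10) / 5 = 62/5 = 12.40

12.40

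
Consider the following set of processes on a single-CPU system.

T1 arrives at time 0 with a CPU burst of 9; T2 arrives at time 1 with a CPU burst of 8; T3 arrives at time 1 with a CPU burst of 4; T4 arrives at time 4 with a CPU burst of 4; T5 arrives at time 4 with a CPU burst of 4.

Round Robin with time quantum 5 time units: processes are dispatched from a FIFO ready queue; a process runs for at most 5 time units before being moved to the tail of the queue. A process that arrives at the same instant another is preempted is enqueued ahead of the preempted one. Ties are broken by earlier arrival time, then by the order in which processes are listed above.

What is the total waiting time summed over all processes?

70

Gantt: | T1 0-5 | T2 5-10 | T3 10-14 | T4 14-18 | T5 18-22 | T1 22-26 | T2 26-29 |
Completion: T1=26  T2=29  T3=14  T4=18  T5=22
Waiting = turnaround − burst: T1=17, T2=20, T3=9, T4=10, T5=14
Total waiting = 17 + 20 + 9 + 10 + 14 = 70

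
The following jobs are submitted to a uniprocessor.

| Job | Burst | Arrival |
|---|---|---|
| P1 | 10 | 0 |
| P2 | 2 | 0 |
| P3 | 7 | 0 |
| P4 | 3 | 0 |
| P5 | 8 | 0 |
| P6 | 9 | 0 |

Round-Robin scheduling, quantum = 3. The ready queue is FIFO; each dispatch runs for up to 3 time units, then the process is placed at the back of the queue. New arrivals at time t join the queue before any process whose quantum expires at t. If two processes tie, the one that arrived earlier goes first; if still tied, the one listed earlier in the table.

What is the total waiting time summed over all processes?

Gantt: | P1 0-3 | P2 3-5 | P3 5-8 | P4 8-11 | P5 11-14 | P6 14-17 | P1 17-20 | P3 20-23 | P5 23-26 | P6 26-29 | P1 29-32 | P3 32-33 | P5 33-35 | P6 35-38 | P1 38-39 |
Completion: P1=39  P2=5  P3=33  P4=11  P5=35  P6=38
Waiting = turnaround − burst: P1=29, P2=3, P3=26, P4=8, P5=27, P6=29
Total waiting = 29 + 3 + 26 + 8 + 27 + 29 = 122

122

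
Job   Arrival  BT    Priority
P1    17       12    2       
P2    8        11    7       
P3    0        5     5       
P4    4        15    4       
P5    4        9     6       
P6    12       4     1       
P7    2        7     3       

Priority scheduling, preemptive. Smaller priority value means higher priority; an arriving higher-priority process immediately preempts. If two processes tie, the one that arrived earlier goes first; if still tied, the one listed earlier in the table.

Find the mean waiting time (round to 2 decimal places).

Timeline: | P3 0-2 | P7 2-9 | P4 9-12 | P6 12-16 | P4 16-17 | P1 17-29 | P4 29-40 | P3 40-43 | P5 43-52 | P2 52-63 |
Completion: P1=29  P2=63  P3=43  P4=40  P5=52  P6=16  P7=9
Turnaround (C−A): P1=12  P2=55  P3=43  P4=36  P5=48  P6=4  P7=7
Waiting times: P1=0, P2=44, P3=38, P4=21, P5=39, P6=0, P7=0
Average waiting = (0+44+38+21+39+0+0) / 7 = 142/7 = 20.29

20.29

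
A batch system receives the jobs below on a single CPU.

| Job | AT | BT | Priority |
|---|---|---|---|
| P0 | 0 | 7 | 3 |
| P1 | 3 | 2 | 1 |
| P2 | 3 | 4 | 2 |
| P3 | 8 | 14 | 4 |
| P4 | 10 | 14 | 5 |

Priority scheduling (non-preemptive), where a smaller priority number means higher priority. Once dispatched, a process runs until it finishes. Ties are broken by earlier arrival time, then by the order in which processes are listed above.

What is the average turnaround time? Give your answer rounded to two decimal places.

14.60

Schedule: | P0 0-7 | P1 7-9 | P2 9-13 | P3 13-27 | P4 27-41 |
Completion: P0=7  P1=9  P2=13  P3=27  P4=41
Turnaround (C−A): P0=7  P1=6  P2=10  P3=19  P4=31
Turnaround times: P0=7, P1=6, P2=10, P3=19, P4=31
Average turnaround = (7+6+10+19+31) / 5 = 73/5 = 14.60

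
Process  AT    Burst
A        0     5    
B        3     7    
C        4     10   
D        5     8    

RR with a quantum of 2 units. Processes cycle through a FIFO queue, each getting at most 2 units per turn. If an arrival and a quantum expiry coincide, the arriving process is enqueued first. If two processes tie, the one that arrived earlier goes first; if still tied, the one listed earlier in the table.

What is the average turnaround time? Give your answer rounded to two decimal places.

Timeline: | A 0-4 | B 4-6 | C 6-8 | A 8-9 | D 9-11 | B 11-13 | C 13-15 | D 15-17 | B 17-19 | C 19-21 | D 21-23 | B 23-24 | C 24-26 | D 26-28 | C 28-30 |
Completion: A=9  B=24  C=30  D=28
Turnaround times: A=9, B=21, C=26, D=23
Average turnaround = (9+21+26+23) / 4 = 79/4 = 19.75

19.75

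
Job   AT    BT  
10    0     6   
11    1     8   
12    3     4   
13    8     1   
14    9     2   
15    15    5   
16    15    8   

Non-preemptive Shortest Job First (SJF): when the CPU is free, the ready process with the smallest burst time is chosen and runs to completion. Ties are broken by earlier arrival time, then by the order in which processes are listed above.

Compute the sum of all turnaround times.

Schedule: | 10 0-6 | 12 6-10 | 13 10-11 | 14 11-13 | 11 13-21 | 15 21-26 | 16 26-34 |
Completion: 10=6  11=21  12=10  13=11  14=13  15=26  16=34
Turnaround = completion − arrival: 10=6, 11=20, 12=7, 13=3, 14=4, 15=11, 16=19
Total turnaround = 6 + 20 + 7 + 3 + 4 + 11 + 19 = 70

70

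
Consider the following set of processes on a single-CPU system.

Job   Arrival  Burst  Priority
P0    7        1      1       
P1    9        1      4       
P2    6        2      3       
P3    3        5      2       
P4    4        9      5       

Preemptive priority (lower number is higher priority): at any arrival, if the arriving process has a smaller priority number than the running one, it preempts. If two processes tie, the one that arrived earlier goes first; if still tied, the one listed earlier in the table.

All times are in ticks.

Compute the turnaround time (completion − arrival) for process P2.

Gantt: | idle 0-3 | P3 3-7 | P0 7-8 | P3 8-9 | P2 9-11 | P1 11-12 | P4 12-21 |
Completion: P0=8  P1=12  P2=11  P3=9  P4=21
Turnaround (C−A): P0=1  P1=3  P2=5  P3=6  P4=17
Turnaround(P2) = completion − arrival = 11 − 6 = 5

5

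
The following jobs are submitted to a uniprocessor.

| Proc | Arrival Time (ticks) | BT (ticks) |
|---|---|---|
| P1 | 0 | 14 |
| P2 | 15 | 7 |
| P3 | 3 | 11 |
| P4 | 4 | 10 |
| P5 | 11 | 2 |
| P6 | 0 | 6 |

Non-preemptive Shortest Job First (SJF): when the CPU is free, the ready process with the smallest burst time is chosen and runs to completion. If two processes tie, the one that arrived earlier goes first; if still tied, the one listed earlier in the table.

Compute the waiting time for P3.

Timeline: | P6 0-6 | P4 6-16 | P5 16-18 | P2 18-25 | P3 25-36 | P1 36-50 |
Completion: P1=50  P2=25  P3=36  P4=16  P5=18  P6=6
Turnaround (C−A): P1=50  P2=10  P3=33  P4=12  P5=7  P6=6
Waiting(P3) = turnaround − burst = 33 − 11 = 22

22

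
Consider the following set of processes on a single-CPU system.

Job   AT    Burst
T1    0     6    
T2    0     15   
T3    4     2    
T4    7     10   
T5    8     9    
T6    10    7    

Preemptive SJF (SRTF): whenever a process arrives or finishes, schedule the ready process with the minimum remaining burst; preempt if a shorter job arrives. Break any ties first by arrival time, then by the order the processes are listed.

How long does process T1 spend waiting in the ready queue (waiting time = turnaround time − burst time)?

0

Gantt: | T1 0-6 | T3 6-8 | T5 8-17 | T6 17-24 | T4 24-34 | T2 34-49 |
Completion: T1=6  T2=49  T3=8  T4=34  T5=17  T6=24
Turnaround (C−A): T1=6  T2=49  T3=4  T4=27  T5=9  T6=14
Waiting(T1) = turnaround − burst = 6 − 6 = 0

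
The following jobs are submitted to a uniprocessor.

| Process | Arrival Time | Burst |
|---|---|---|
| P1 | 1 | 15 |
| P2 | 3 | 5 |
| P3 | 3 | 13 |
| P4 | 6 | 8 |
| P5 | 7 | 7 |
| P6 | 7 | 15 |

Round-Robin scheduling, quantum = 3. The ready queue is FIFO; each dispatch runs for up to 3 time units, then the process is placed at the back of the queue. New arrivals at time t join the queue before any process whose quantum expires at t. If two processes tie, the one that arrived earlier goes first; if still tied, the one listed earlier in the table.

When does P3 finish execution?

61

Schedule: | idle 0-1 | P1 1-4 | P2 4-7 | P3 7-10 | P1 10-13 | P4 13-16 | P5 16-19 | P6 19-22 | P2 22-24 | P3 24-27 | P1 27-30 | P4 30-33 | P5 33-36 | P6 36-39 | P3 39-42 | P1 42-45 | P4 45-47 | P5 47-48 | P6 48-51 | P3 51-54 | P1 54-57 | P6 57-60 | P3 60-61 | P6 61-64 |
Completion: P1=57  P2=24  P3=61  P4=47  P5=48  P6=64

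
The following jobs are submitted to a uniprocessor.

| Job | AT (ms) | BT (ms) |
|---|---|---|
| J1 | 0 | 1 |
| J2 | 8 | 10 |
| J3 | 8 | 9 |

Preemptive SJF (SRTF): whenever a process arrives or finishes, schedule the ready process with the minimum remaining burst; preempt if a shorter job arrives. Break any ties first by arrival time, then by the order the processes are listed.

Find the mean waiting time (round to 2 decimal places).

Schedule: | J1 0-1 | idle 1-8 | J3 8-17 | J2 17-27 |
Completion: J1=1  J2=27  J3=17
Turnaround (C−A): J1=1  J2=19  J3=9
Waiting times: J1=0, J2=9, J3=0
Average waiting = (0+9+0) / 3 = 9/3 = 3.00

3.00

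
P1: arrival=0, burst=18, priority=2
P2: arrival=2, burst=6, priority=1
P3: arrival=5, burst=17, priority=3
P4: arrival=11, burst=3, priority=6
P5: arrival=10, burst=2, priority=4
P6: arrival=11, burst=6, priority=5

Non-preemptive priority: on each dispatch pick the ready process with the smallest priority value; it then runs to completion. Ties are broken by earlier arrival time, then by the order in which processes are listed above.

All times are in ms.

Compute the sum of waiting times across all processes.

Timeline: | P1 0-18 | P2 18-24 | P3 24-41 | P5 41-43 | P6 43-49 | P4 49-52 |
Completion: P1=18  P2=24  P3=41  P4=52  P5=43  P6=49
Turnaround (C−A): P1=18  P2=22  P3=36  P4=41  P5=33  P6=38
Waiting = turnaround − burst: P1=0, P2=16, P3=19, P4=38, P5=31, P6=32
Total waiting = 0 + 16 + 19 + 38 + 31 + 32 = 136

136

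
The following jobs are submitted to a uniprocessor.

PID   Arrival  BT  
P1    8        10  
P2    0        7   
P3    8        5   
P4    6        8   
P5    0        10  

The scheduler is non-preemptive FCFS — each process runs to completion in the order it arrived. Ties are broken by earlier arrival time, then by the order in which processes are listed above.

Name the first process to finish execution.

P2

Gantt: | P2 0-7 | P5 7-17 | P4 17-25 | P1 25-35 | P3 35-40 |
Completion: P1=35  P2=7  P3=40  P4=25  P5=17
Finish order: P2 → P5 → P4 → P1 → P3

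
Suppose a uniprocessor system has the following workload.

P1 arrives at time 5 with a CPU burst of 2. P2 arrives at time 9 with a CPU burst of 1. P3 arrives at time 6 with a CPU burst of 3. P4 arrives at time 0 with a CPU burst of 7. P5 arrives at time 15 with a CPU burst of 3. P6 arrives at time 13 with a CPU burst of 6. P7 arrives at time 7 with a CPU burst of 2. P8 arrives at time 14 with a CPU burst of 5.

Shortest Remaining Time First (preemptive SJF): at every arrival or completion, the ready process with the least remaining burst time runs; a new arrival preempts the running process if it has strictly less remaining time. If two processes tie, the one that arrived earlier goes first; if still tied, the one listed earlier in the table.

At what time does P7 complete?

Schedule: | P4 0-7 | P1 7-9 | P2 9-10 | P7 10-12 | P3 12-15 | P5 15-18 | P8 18-23 | P6 23-29 |
Completion: P1=9  P2=10  P3=15  P4=7  P5=18  P6=29  P7=12  P8=23

12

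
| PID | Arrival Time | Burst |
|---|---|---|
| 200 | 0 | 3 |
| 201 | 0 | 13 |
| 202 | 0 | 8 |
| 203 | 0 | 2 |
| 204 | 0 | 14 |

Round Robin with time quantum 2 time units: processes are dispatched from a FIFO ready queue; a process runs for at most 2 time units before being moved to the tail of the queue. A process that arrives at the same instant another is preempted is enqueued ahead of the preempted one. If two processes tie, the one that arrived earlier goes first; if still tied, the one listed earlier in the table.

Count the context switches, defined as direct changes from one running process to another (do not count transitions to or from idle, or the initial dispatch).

20

Schedule: | 200 0-2 | 201 2-4 | 202 4-6 | 203 6-8 | 204 8-10 | 200 10-11 | 201 11-13 | 202 13-15 | 204 15-17 | 201 17-19 | 202 19-21 | 204 21-23 | 201 23-25 | 202 25-27 | 204 27-29 | 201 29-31 | 204 31-33 | 201 33-35 | 204 35-37 | 201 37-38 | 204 38-40 |
Completion: 200=11  201=38  202=27  203=8  204=40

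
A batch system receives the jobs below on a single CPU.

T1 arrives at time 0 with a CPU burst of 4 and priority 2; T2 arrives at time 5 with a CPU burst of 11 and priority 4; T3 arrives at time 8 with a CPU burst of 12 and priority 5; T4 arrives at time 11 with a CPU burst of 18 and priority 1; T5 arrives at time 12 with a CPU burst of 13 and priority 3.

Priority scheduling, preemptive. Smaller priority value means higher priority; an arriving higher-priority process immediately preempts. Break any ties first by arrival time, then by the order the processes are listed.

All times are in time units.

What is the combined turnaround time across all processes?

Schedule: | T1 0-4 | idle 4-5 | T2 5-11 | T4 11-29 | T5 29-42 | T2 42-47 | T3 47-59 |
Completion: T1=4  T2=47  T3=59  T4=29  T5=42
Turnaround (C−A): T1=4  T2=42  T3=51  T4=18  T5=30
Turnaround = completion − arrival: T1=4, T2=42, T3=51, T4=18, T5=30
Total turnaround = 4 + 42 + 51 + 18 + 30 = 145

145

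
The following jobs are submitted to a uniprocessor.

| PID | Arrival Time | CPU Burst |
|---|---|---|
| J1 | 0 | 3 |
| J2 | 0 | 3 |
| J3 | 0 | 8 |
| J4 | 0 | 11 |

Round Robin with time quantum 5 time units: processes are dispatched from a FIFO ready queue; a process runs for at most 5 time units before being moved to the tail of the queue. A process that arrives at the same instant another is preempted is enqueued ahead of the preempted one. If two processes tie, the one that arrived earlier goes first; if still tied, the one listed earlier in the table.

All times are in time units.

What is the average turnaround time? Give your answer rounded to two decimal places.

Gantt: | J1 0-3 | J2 3-6 | J3 6-11 | J4 11-16 | J3 16-19 | J4 19-25 |
Completion: J1=3  J2=6  J3=19  J4=25
Turnaround times: J1=3, J2=6, J3=19, J4=25
Average turnaround = (3+6+19+25) / 4 = 53/4 = 13.25

13.25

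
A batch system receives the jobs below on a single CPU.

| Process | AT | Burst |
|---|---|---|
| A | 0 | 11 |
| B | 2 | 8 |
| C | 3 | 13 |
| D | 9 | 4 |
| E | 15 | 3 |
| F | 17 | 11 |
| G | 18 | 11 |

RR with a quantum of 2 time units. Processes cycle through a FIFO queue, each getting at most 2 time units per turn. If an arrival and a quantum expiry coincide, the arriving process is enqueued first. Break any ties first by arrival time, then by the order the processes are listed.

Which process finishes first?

D

Timeline: | A 0-2 | B 2-4 | A 4-6 | C 6-8 | B 8-10 | A 10-12 | C 12-14 | D 14-16 | B 16-18 | A 18-20 | C 20-22 | E 22-24 | D 24-26 | F 26-28 | G 28-30 | B 30-32 | A 32-34 | C 34-36 | E 36-37 | F 37-39 | G 39-41 | A 41-42 | C 42-44 | F 44-46 | G 46-48 | C 48-50 | F 50-52 | G 52-54 | C 54-55 | F 55-57 | G 57-59 | F 59-60 | G 60-61 |
Completion: A=42  B=32  C=55  D=26  E=37  F=60  G=61
Turnaround (C−A): A=42  B=30  C=52  D=17  E=22  F=43  G=43
Finish order: D → B → E → A → C → F → G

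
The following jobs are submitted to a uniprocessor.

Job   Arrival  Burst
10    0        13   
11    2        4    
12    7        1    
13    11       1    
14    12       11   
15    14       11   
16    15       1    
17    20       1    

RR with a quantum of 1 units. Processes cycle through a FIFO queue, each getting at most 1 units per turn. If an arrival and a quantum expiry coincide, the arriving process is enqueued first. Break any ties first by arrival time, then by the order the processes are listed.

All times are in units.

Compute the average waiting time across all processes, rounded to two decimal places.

8.13

Schedule: | 10 0-2 | 11 2-3 | 10 3-4 | 11 4-5 | 10 5-6 | 11 6-7 | 10 7-8 | 12 8-9 | 11 9-10 | 10 10-11 | 13 11-12 | 10 12-13 | 14 13-14 | 10 14-15 | 15 15-16 | 14 16-17 | 16 17-18 | 10 18-19 | 15 19-20 | 14 20-21 | 10 21-22 | 17 22-23 | 15 23-24 | 14 24-25 | 10 25-26 | 15 26-27 | 14 27-28 | 10 28-29 | 15 29-30 | 14 30-31 | 10 31-32 | 15 32-33 | 14 33-34 | 15 34-35 | 14 35-36 | 15 36-37 | 14 37-38 | 15 38-39 | 14 39-40 | 15 40-41 | 14 41-42 | 15 42-43 |
Completion: 10=32  11=10  12=9  13=12  14=42  15=43  16=18  17=23
Waiting times: 10=19, 11=4, 12=1, 13=0, 14=19, 15=18, 16=2, 17=2
Average waiting = (19+4+1+0+19+18+2+2) / 8 = 65/8 = 8.13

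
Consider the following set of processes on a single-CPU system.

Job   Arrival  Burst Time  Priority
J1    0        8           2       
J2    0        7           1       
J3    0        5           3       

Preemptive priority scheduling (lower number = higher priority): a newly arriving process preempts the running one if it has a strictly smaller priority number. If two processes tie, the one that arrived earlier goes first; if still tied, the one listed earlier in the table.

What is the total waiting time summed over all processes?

22

Timeline: | J2 0-7 | J1 7-15 | J3 15-20 |
Completion: J1=15  J2=7  J3=20
Turnaround (C−A): J1=15  J2=7  J3=20
Waiting = turnaround − burst: J1=7, J2=0, J3=15
Total waiting = 7 + 0 + 15 = 22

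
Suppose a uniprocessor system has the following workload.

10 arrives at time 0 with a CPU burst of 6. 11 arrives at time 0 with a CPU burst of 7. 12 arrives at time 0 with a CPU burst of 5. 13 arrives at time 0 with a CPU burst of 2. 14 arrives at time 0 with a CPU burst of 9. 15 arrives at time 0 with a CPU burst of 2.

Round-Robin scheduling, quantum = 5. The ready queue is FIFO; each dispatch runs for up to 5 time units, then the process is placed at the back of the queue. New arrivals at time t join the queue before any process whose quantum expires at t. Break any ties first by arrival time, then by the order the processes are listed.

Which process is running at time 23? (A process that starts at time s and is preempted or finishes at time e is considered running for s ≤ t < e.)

Schedule: | 10 0-5 | 11 5-10 | 12 10-15 | 13 15-17 | 14 17-22 | 15 22-24 | 10 24-25 | 11 25-27 | 14 27-31 |
Completion: 10=25  11=27  12=15  13=17  14=31  15=24
Turnaround (C−A): 10=25  11=27  12=15  13=17  14=31  15=24

15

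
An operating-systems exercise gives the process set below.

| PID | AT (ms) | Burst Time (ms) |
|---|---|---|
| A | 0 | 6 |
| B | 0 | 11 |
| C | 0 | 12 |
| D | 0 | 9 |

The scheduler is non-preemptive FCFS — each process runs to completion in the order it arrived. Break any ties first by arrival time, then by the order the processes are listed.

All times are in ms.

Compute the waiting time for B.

6

Schedule: | A 0-6 | B 6-17 | C 17-29 | D 29-38 |
Completion: A=6  B=17  C=29  D=38
Waiting(B) = turnaround − burst = 17 − 11 = 6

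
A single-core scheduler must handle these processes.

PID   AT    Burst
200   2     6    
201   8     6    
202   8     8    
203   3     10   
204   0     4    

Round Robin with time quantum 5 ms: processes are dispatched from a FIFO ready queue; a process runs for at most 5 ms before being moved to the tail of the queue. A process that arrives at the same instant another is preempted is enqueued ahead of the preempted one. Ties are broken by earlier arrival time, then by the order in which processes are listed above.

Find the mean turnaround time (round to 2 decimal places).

Timeline: | 204 0-4 | 200 4-9 | 203 9-14 | 201 14-19 | 202 19-24 | 200 24-25 | 203 25-30 | 201 30-31 | 202 31-34 |
Completion: 200=25  201=31  202=34  203=30  204=4
Turnaround (C−A): 200=23  201=23  202=26  203=27  204=4
Turnaround times: 200=23, 201=23, 202=26, 203=27, 204=4
Average turnaround = (23+23+26+27+4) / 5 = 103/5 = 20.60

20.60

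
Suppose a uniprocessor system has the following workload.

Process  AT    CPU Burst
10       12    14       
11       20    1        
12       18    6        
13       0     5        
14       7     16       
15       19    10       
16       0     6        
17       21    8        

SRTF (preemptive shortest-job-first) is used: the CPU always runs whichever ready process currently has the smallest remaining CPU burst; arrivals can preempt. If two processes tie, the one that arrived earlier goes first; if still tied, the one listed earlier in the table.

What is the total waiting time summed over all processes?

90

Schedule: | 13 0-5 | 16 5-11 | 14 11-12 | 10 12-18 | 12 18-20 | 11 20-21 | 12 21-25 | 10 25-33 | 17 33-41 | 15 41-51 | 14 51-66 |
Completion: 10=33  11=21  12=25  13=5  14=66  15=51  16=11  17=41
Turnaround (C−A): 10=21  11=1  12=7  13=5  14=59  15=32  16=11  17=20
Waiting = turnaround − burst: 10=7, 11=0, 12=1, 13=0, 14=43, 15=22, 16=5, 17=12
Total waiting = 7 + 0 + 1 + 0 + 43 + 22 + 5 + 12 = 90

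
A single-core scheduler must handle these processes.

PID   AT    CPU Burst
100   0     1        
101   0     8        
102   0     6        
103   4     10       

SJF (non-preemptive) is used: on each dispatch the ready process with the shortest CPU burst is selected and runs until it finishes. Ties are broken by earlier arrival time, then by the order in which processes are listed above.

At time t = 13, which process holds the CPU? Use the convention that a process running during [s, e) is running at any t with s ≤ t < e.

101

Timeline: | 100 0-1 | 102 1-7 | 101 7-15 | 103 15-25 |
Completion: 100=1  101=15  102=7  103=25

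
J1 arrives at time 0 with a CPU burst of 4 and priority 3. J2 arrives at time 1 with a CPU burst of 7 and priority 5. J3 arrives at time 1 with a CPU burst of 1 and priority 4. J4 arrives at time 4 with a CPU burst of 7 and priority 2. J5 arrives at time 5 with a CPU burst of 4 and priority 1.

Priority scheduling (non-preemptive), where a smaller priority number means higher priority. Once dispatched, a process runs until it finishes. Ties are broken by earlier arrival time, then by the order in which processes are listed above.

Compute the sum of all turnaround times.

58

Schedule: | J1 0-4 | J4 4-11 | J5 11-15 | J3 15-16 | J2 16-23 |
Completion: J1=4  J2=23  J3=16  J4=11  J5=15
Turnaround = completion − arrival: J1=4, J2=22, J3=15, J4=7, J5=10
Total turnaround = 4 + 22 + 15 + 7 + 10 = 58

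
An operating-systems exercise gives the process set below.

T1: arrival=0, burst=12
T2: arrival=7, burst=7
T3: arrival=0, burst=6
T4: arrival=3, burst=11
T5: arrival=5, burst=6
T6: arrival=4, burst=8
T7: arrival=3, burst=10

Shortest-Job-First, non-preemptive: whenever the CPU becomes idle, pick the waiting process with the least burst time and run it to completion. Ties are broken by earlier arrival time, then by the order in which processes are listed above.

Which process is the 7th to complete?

T1

Gantt: | T3 0-6 | T5 6-12 | T2 12-19 | T6 19-27 | T7 27-37 | T4 37-48 | T1 48-60 |
Completion: T1=60  T2=19  T3=6  T4=48  T5=12  T6=27  T7=37
Turnaround (C−A): T1=60  T2=12  T3=6  T4=45  T5=7  T6=23  T7=34
Finish order: T3 → T5 → T2 → T6 → T7 → T4 → T1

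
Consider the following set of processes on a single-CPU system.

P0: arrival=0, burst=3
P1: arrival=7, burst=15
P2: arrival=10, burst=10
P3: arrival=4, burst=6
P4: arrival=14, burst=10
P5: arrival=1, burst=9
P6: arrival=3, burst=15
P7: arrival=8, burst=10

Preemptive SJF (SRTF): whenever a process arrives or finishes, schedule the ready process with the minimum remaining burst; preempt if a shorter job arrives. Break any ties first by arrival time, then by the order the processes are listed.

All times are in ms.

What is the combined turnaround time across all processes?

239

Timeline: | P0 0-3 | P5 3-4 | P3 4-10 | P5 10-18 | P7 18-28 | P2 28-38 | P4 38-48 | P6 48-63 | P1 63-78 |
Completion: P0=3  P1=78  P2=38  P3=10  P4=48  P5=18  P6=63  P7=28
Turnaround = completion − arrival: P0=3, P1=71, P2=28, P3=6, P4=34, P5=17, P6=60, P7=20
Total turnaround = 3 + 71 + 28 + 6 + 34 + 17 + 60 + 20 = 239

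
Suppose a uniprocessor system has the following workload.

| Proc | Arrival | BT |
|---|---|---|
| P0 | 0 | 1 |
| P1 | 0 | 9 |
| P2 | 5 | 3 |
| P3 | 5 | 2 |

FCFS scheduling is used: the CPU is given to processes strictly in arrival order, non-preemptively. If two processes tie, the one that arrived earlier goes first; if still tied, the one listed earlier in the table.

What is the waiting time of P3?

Schedule: | P0 0-1 | P1 1-10 | P2 10-13 | P3 13-15 |
Completion: P0=1  P1=10  P2=13  P3=15
Turnaround (C−A): P0=1  P1=10  P2=8  P3=10
Waiting(P3) = turnaround − burst = 10 − 2 = 8

8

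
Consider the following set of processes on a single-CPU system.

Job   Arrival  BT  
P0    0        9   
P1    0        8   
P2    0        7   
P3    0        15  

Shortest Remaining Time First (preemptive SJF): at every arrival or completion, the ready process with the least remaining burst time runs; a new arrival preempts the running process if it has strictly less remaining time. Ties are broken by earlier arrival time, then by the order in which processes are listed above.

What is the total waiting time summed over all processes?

46

Schedule: | P2 0-7 | P1 7-15 | P0 15-24 | P3 24-39 |
Completion: P0=24  P1=15  P2=7  P3=39
Turnaround (C−A): P0=24  P1=15  P2=7  P3=39
Waiting = turnaround − burst: P0=15, P1=7, P2=0, P3=24
Total waiting = 15 + 7 + 0 + 24 = 46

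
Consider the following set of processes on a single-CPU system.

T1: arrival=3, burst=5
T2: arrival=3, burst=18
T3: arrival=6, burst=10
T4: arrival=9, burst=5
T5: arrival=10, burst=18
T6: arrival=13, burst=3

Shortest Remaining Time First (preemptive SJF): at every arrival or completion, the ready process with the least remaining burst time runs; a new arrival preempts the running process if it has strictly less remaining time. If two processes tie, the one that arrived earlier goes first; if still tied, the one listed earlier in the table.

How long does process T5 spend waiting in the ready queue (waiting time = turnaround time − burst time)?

Gantt: | idle 0-3 | T1 3-8 | T3 8-9 | T4 9-14 | T6 14-17 | T3 17-26 | T2 26-44 | T5 44-62 |
Completion: T1=8  T2=44  T3=26  T4=14  T5=62  T6=17
Turnaround (C−A): T1=5  T2=41  T3=20  T4=5  T5=52  T6=4
Waiting(T5) = turnaround − burst = 52 − 18 = 34

34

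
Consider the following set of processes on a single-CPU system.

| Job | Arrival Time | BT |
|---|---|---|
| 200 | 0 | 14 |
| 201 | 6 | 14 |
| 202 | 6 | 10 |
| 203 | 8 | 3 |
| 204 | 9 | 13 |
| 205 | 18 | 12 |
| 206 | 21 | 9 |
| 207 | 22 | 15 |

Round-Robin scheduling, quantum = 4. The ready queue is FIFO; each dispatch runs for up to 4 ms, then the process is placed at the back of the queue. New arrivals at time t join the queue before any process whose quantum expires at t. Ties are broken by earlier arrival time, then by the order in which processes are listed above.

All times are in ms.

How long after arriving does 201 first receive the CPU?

Gantt: | 200 0-8 | 201 8-12 | 202 12-16 | 203 16-19 | 200 19-23 | 204 23-27 | 201 27-31 | 202 31-35 | 205 35-39 | 206 39-43 | 207 43-47 | 200 47-49 | 204 49-53 | 201 53-57 | 202 57-59 | 205 59-63 | 206 63-67 | 207 67-71 | 204 71-75 | 201 75-77 | 205 77-81 | 206 81-82 | 207 82-86 | 204 86-87 | 207 87-90 |
Completion: 200=49  201=77  202=59  203=19  204=87  205=81  206=82  207=90
Turnaround (C−A): 200=49  201=71  202=53  203=11  204=78  205=63  206=61  207=68
Response(201) = first start − arrival = 8 − 6 = 2

2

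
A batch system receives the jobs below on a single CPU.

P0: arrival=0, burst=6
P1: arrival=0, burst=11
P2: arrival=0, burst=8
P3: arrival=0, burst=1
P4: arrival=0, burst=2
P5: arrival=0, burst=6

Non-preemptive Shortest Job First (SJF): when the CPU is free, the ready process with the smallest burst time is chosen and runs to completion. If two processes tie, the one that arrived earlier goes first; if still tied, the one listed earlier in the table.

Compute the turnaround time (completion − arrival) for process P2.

Schedule: | P3 0-1 | P4 1-3 | P0 3-9 | P5 9-15 | P2 15-23 | P1 23-34 |
Completion: P0=9  P1=34  P2=23  P3=1  P4=3  P5=15
Turnaround(P2) = completion − arrival = 23 − 0 = 23

23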